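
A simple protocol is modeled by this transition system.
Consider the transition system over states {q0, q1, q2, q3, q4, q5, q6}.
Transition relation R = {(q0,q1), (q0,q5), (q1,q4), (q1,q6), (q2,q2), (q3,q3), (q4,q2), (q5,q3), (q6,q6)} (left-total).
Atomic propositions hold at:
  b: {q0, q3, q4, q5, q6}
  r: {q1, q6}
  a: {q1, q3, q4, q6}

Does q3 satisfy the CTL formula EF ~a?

Sat(~a) = {q0, q2, q5}
EF ~a: least fixpoint, start Z0 = {q0, q2, q5}, add states with some successor in Z. Z1 = {q0, q2, q4, q5}; Z2 = {q0, q1, q2, q4, q5}; fixed.
Sat(EF ~a) = {q0, q1, q2, q4, q5}
q3 ∉ Sat(EF ~a) = {q0, q1, q2, q4, q5}, so the formula does not hold at q3.

No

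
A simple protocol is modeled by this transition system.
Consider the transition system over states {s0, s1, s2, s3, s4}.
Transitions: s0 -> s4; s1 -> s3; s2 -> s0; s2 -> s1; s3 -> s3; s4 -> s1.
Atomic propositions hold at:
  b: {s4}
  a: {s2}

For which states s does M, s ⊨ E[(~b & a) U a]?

{s2}

Sat(~b) = {s0, s1, s2, s3}
Sat(~b & a) = {s2}
E[(~b & a) U a]: least fixpoint, start Z0 = Sat(a) = {s2}, add states in Sat(~b & a) with some successor in Z. Already a fixed point.
Sat(E[(~b & a) U a]) = {s2}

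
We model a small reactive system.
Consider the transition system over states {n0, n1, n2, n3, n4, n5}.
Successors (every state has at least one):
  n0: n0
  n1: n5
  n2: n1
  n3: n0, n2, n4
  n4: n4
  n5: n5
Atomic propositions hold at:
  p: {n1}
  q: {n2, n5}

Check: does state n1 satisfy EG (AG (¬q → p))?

Yes

Sat(¬q) = {n0, n1, n3, n4}
Sat(¬q → p) = {n1, n2, n5}
AG (¬q → p): greatest fixpoint, start Z0 = {n1, n2, n5}, keep only states in Sat with every successor in Z. Already a fixed point.
Sat(AG (¬q → p)) = {n1, n2, n5}
EG (AG (¬q → p)): greatest fixpoint, start Z0 = {n1, n2, n5}, keep only states in Sat with some successor in Z. Already a fixed point.
Sat(EG (AG (¬q → p))) = {n1, n2, n5}
n1 ∈ Sat(EG (AG (¬q → p))) = {n1, n2, n5}, so the formula holds at n1.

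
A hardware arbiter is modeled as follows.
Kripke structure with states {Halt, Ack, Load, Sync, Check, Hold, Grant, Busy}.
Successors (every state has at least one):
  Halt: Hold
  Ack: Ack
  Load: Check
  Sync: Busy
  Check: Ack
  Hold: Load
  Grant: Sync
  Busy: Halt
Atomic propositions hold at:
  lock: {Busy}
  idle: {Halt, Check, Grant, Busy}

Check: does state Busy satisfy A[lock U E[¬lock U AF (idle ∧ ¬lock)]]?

Yes

Sat(¬lock) = {Halt, Ack, Load, Sync, Check, Hold, Grant}
Sat(idle ∧ ¬lock) = {Halt, Check, Grant}
AF (idle ∧ ¬lock): least fixpoint, start Z0 = {Halt, Check, Grant}, add states with every successor in Z. Z1 = {Halt, Load, Check, Grant, Busy}; Z2 = {Halt, Load, Sync, Check, Hold, Grant, Busy}; fixed.
Sat(AF (idle ∧ ¬lock)) = {Halt, Load, Sync, Check, Hold, Grant, Busy}
E[¬lock U AF (idle ∧ ¬lock)]: least fixpoint, start Z0 = Sat(AF (idle ∧ ¬lock)) = {Halt, Load, Sync, Check, Hold, Grant, Busy}, add states in Sat(¬lock) with some successor in Z. Already a fixed point.
Sat(E[¬lock U AF (idle ∧ ¬lock)]) = {Halt, Load, Sync, Check, Hold, Grant, Busy}
A[lock U E[¬lock U AF (idle ∧ ¬lock)]]: least fixpoint, start Z0 = Sat(E[¬lock U AF (idle ∧ ¬lock)]) = {Halt, Load, Sync, Check, Hold, Grant, Busy}, add states in Sat(lock) with every successor in Z. Already a fixed point.
Sat(A[lock U E[¬lock U AF (idle ∧ ¬lock)]]) = {Halt, Load, Sync, Check, Hold, Grant, Busy}
Busy ∈ Sat(A[lock U E[¬lock U AF (idle ∧ ¬lock)]]) = {Halt, Load, Sync, Check, Hold, Grant, Busy}, so the formula holds at Busy.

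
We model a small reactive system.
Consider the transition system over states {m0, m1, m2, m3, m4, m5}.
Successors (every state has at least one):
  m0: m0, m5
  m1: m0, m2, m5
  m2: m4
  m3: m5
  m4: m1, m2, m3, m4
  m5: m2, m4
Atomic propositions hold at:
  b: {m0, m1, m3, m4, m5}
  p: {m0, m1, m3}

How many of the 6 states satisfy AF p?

AF p: least fixpoint, start Z0 = {m0, m1, m3}, add states with every successor in Z. Already a fixed point.
Sat(AF p) = {m0, m1, m3}
|Sat(AF p)| = |{m0, m1, m3}| = 3.

3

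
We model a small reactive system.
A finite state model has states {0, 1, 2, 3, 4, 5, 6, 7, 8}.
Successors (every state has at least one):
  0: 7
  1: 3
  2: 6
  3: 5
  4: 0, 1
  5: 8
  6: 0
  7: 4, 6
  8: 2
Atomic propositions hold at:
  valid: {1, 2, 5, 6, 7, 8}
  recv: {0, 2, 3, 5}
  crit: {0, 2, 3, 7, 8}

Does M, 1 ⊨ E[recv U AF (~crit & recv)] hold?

Yes

Sat(~crit) = {1, 4, 5, 6}
Sat(~crit & recv) = {5}
AF (~crit & recv): least fixpoint, start Z0 = {5}, add states with every successor in Z. Z1 = {3, 5}; Z2 = {1, 3, 5}; fixed.
Sat(AF (~crit & recv)) = {1, 3, 5}
E[recv U AF (~crit & recv)]: least fixpoint, start Z0 = Sat(AF (~crit & recv)) = {1, 3, 5}, add states in Sat(recv) with some successor in Z. Already a fixed point.
Sat(E[recv U AF (~crit & recv)]) = {1, 3, 5}
1 ∈ Sat(E[recv U AF (~crit & recv)]) = {1, 3, 5}, so the formula holds at 1.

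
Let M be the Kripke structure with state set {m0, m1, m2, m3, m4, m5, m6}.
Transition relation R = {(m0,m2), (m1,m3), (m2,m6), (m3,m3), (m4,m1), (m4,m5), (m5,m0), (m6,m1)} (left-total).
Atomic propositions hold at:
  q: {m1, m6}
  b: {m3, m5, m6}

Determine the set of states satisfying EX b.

{m1, m2, m3, m4}

Sat(EX b) = {s : some successor in {m3, m5, m6}} = {m1, m2, m3, m4}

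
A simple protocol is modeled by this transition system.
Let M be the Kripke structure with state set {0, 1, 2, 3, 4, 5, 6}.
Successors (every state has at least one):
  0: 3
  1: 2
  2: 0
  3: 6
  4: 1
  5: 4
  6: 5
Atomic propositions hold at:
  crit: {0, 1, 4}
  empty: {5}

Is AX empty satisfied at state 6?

Sat(AX empty) = {s : every successor in {5}} = {6}
6 ∈ Sat(AX empty) = {6}, so the formula holds at 6.

Yes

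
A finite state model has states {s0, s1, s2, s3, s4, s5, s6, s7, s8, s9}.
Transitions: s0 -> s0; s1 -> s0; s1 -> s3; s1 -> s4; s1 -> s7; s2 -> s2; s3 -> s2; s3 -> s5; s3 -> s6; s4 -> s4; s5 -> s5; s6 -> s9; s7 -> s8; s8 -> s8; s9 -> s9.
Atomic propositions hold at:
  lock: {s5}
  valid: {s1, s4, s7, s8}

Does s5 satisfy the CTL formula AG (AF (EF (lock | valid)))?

Yes

Sat(lock | valid) = {s1, s4, s5, s7, s8}
EF (lock | valid): least fixpoint, start Z0 = {s1, s4, s5, s7, s8}, add states with some successor in Z. Z1 = {s1, s3, s4, s5, s7, s8}; fixed.
Sat(EF (lock | valid)) = {s1, s3, s4, s5, s7, s8}
AF (EF (lock | valid)): least fixpoint, start Z0 = {s1, s3, s4, s5, s7, s8}, add states with every successor in Z. Already a fixed point.
Sat(AF (EF (lock | valid))) = {s1, s3, s4, s5, s7, s8}
AG (AF (EF (lock | valid))): greatest fixpoint, start Z0 = {s1, s3, s4, s5, s7, s8}, keep only states in Sat with every successor in Z. Z1 = {s4, s5, s7, s8}; fixed.
Sat(AG (AF (EF (lock | valid)))) = {s4, s5, s7, s8}
s5 ∈ Sat(AG (AF (EF (lock | valid)))) = {s4, s5, s7, s8}, so the formula holds at s5.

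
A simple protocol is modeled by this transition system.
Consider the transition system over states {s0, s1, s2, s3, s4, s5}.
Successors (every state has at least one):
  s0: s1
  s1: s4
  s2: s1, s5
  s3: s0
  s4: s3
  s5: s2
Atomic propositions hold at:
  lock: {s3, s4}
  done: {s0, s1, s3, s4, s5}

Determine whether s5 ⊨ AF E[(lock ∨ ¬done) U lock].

Sat(¬done) = {s2}
Sat(lock ∨ ¬done) = {s2, s3, s4}
E[(lock ∨ ¬done) U lock]: least fixpoint, start Z0 = Sat(lock) = {s3, s4}, add states in Sat(lock ∨ ¬done) with some successor in Z. Already a fixed point.
Sat(E[(lock ∨ ¬done) U lock]) = {s3, s4}
AF E[(lock ∨ ¬done) U lock]: least fixpoint, start Z0 = {s3, s4}, add states with every successor in Z. Z1 = {s1, s3, s4}; Z2 = {s0, s1, s3, s4}; fixed.
Sat(AF E[(lock ∨ ¬done) U lock]) = {s0, s1, s3, s4}
s5 ∉ Sat(AF E[(lock ∨ ¬done) U lock]) = {s0, s1, s3, s4}, so the formula does not hold at s5.

No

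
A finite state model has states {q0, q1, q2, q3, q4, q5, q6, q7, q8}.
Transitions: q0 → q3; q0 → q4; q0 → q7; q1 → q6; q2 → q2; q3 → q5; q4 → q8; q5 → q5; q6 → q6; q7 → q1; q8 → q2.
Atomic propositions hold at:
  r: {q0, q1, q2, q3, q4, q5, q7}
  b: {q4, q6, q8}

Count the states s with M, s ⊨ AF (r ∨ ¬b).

8

Sat(¬b) = {q0, q1, q2, q3, q5, q7}
Sat(r ∨ ¬b) = {q0, q1, q2, q3, q4, q5, q7}
AF (r ∨ ¬b): least fixpoint, start Z0 = {q0, q1, q2, q3, q4, q5, q7}, add states with every successor in Z. Z1 = {q0, q1, q2, q3, q4, q5, q7, q8}; fixed.
Sat(AF (r ∨ ¬b)) = {q0, q1, q2, q3, q4, q5, q7, q8}
|Sat(AF (r ∨ ¬b))| = |{q0, q1, q2, q3, q4, q5, q7, q8}| = 8.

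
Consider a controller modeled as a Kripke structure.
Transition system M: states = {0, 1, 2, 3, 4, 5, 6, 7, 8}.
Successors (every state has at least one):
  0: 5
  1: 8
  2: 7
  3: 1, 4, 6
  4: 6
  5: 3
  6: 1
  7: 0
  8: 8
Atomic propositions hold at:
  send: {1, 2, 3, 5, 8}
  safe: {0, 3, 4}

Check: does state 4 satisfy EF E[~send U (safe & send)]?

Sat(~send) = {0, 4, 6, 7}
Sat(safe & send) = {3}
E[~send U (safe & send)]: least fixpoint, start Z0 = Sat((safe & send)) = {3}, add states in Sat(~send) with some successor in Z. Already a fixed point.
Sat(E[~send U (safe & send)]) = {3}
EF E[~send U (safe & send)]: least fixpoint, start Z0 = {3}, add states with some successor in Z. Z1 = {3, 5}; Z2 = {0, 3, 5}; Z3 = {0, 3, 5, 7}; Z4 = {0, 2, 3, 5, 7}; fixed.
Sat(EF E[~send U (safe & send)]) = {0, 2, 3, 5, 7}
4 ∉ Sat(EF E[~send U (safe & send)]) = {0, 2, 3, 5, 7}, so the formula does not hold at 4.

No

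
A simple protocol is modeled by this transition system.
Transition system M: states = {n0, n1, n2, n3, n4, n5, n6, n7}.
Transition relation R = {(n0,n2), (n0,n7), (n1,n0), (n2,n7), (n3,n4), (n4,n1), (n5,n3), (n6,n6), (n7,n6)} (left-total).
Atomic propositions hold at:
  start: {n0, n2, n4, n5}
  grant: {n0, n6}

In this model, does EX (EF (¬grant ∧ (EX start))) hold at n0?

Sat(¬grant) = {n1, n2, n3, n4, n5, n7}
Sat(EX start) = {s : some successor in {n0, n2, n4, n5}} = {n0, n1, n3}
Sat(¬grant ∧ (EX start)) = {n1, n3}
EF (¬grant ∧ (EX start)): least fixpoint, start Z0 = {n1, n3}, add states with some successor in Z. Z1 = {n1, n3, n4, n5}; fixed.
Sat(EF (¬grant ∧ (EX start))) = {n1, n3, n4, n5}
Sat(EX (EF (¬grant ∧ (EX start)))) = {s : some successor in {n1, n3, n4, n5}} = {n3, n4, n5}
n0 ∉ Sat(EX (EF (¬grant ∧ (EX start)))) = {n3, n4, n5}, so the formula does not hold at n0.

No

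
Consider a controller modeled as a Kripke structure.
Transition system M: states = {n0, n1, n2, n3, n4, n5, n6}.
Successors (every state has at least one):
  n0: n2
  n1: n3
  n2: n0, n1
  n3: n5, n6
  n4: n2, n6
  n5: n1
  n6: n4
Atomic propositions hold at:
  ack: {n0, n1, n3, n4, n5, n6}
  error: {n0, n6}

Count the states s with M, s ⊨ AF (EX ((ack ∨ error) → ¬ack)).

3

Sat(ack ∨ error) = {n0, n1, n3, n4, n5, n6}
Sat(¬ack) = {n2}
Sat((ack ∨ error) → ¬ack) = {n2}
Sat(EX ((ack ∨ error) → ¬ack)) = {s : some successor in {n2}} = {n0, n4}
AF (EX ((ack ∨ error) → ¬ack)): least fixpoint, start Z0 = {n0, n4}, add states with every successor in Z. Z1 = {n0, n4, n6}; fixed.
Sat(AF (EX ((ack ∨ error) → ¬ack))) = {n0, n4, n6}
|Sat(AF (EX ((ack ∨ error) → ¬ack)))| = |{n0, n4, n6}| = 3.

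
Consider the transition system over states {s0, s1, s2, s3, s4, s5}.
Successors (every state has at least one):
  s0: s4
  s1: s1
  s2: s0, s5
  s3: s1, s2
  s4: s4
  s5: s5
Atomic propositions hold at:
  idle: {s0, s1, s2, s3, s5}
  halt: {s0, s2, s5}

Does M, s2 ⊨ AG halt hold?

No

AG halt: greatest fixpoint, start Z0 = {s0, s2, s5}, keep only states in Sat with every successor in Z. Z1 = {s2, s5}; Z2 = {s5}; fixed.
Sat(AG halt) = {s5}
s2 ∉ Sat(AG halt) = {s5}, so the formula does not hold at s2.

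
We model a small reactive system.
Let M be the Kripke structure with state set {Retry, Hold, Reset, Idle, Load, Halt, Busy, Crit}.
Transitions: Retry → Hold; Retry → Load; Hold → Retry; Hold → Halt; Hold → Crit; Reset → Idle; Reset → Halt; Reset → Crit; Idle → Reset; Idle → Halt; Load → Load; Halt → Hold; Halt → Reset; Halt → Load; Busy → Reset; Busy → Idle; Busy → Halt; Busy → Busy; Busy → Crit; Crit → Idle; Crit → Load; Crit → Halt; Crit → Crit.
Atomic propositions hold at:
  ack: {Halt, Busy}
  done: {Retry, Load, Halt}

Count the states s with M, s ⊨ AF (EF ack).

EF ack: least fixpoint, start Z0 = {Halt, Busy}, add states with some successor in Z. Z1 = {Hold, Reset, Idle, Halt, Busy, Crit}; Z2 = {Retry, Hold, Reset, Idle, Halt, Busy, Crit}; fixed.
Sat(EF ack) = {Retry, Hold, Reset, Idle, Halt, Busy, Crit}
AF (EF ack): least fixpoint, start Z0 = {Retry, Hold, Reset, Idle, Halt, Busy, Crit}, add states with every successor in Z. Already a fixed point.
Sat(AF (EF ack)) = {Retry, Hold, Reset, Idle, Halt, Busy, Crit}
|Sat(AF (EF ack))| = |{Retry, Hold, Reset, Idle, Halt, Busy, Crit}| = 7.

7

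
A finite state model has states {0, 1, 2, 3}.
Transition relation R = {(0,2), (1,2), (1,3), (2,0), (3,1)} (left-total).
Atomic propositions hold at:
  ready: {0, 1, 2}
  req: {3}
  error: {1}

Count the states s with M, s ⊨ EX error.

Sat(EX error) = {s : some successor in {1}} = {3}
|Sat(EX error)| = |{3}| = 1.

1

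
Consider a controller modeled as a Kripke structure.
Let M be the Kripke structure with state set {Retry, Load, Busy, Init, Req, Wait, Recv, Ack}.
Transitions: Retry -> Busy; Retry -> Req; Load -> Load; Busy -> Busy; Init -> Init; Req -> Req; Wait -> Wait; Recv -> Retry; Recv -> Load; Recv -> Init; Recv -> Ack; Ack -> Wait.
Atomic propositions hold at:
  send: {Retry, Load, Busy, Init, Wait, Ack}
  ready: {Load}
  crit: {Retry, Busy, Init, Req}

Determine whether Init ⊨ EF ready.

No

EF ready: least fixpoint, start Z0 = {Load}, add states with some successor in Z. Z1 = {Load, Recv}; fixed.
Sat(EF ready) = {Load, Recv}
Init ∉ Sat(EF ready) = {Load, Recv}, so the formula does not hold at Init.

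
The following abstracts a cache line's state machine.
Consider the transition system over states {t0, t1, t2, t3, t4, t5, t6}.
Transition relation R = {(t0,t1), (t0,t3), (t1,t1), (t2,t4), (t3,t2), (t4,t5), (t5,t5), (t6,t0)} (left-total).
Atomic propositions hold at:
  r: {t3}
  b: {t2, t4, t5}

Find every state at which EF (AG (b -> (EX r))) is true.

{t0, t1, t6}

Sat(EX r) = {s : some successor in {t3}} = {t0}
Sat(b -> (EX r)) = {t0, t1, t3, t6}
AG (b -> (EX r)): greatest fixpoint, start Z0 = {t0, t1, t3, t6}, keep only states in Sat with every successor in Z. Z1 = {t0, t1, t6}; Z2 = {t1, t6}; Z3 = {t1}; fixed.
Sat(AG (b -> (EX r))) = {t1}
EF (AG (b -> (EX r))): least fixpoint, start Z0 = {t1}, add states with some successor in Z. Z1 = {t0, t1}; Z2 = {t0, t1, t6}; fixed.
Sat(EF (AG (b -> (EX r)))) = {t0, t1, t6}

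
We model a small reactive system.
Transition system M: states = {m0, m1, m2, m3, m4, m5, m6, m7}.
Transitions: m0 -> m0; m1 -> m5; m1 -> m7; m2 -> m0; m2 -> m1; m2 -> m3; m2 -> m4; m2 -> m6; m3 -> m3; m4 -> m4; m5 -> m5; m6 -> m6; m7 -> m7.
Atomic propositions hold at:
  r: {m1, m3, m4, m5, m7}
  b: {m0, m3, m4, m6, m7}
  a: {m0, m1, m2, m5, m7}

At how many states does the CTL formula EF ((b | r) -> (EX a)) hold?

Sat(b | r) = {m0, m1, m3, m4, m5, m6, m7}
Sat(EX a) = {s : some successor in {m0, m1, m2, m5, m7}} = {m0, m1, m2, m5, m7}
Sat((b | r) -> (EX a)) = {m0, m1, m2, m5, m7}
EF ((b | r) -> (EX a)): least fixpoint, start Z0 = {m0, m1, m2, m5, m7}, add states with some successor in Z. Already a fixed point.
Sat(EF ((b | r) -> (EX a))) = {m0, m1, m2, m5, m7}
|Sat(EF ((b | r) -> (EX a)))| = |{m0, m1, m2, m5, m7}| = 5.

5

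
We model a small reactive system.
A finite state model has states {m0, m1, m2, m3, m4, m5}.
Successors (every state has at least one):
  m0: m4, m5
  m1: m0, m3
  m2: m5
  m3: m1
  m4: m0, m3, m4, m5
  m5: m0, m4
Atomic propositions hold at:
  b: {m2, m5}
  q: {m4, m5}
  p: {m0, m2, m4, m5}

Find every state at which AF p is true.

AF p: least fixpoint, start Z0 = {m0, m2, m4, m5}, add states with every successor in Z. Already a fixed point.
Sat(AF p) = {m0, m2, m4, m5}

{m0, m2, m4, m5}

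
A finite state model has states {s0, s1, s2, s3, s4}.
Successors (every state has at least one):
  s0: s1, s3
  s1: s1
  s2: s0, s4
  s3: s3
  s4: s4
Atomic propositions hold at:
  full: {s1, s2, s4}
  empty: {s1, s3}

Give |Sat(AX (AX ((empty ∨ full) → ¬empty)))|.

1

Sat(empty ∨ full) = {s1, s2, s3, s4}
Sat(¬empty) = {s0, s2, s4}
Sat((empty ∨ full) → ¬empty) = {s0, s2, s4}
Sat(AX ((empty ∨ full) → ¬empty)) = {s : every successor in {s0, s2, s4}} = {s2, s4}
Sat(AX (AX ((empty ∨ full) → ¬empty))) = {s : every successor in {s2, s4}} = {s4}
|Sat(AX (AX ((empty ∨ full) → ¬empty)))| = |{s4}| = 1.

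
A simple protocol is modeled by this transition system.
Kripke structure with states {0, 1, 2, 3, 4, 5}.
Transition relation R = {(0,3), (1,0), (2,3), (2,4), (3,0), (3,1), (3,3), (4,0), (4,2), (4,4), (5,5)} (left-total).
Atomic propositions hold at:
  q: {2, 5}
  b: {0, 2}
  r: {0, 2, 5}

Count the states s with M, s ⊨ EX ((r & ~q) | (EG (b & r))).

3

Sat(~q) = {0, 1, 3, 4}
Sat(r & ~q) = {0}
Sat(b & r) = {0, 2}
EG (b & r): greatest fixpoint, start Z0 = {0, 2}, keep only states in Sat with some successor in Z. Z1 = ∅; fixed.
Sat(EG (b & r)) = ∅
Sat((r & ~q) | (EG (b & r))) = {0}
Sat(EX ((r & ~q) | (EG (b & r)))) = {s : some successor in {0}} = {1, 3, 4}
|Sat(EX ((r & ~q) | (EG (b & r))))| = |{1, 3, 4}| = 3.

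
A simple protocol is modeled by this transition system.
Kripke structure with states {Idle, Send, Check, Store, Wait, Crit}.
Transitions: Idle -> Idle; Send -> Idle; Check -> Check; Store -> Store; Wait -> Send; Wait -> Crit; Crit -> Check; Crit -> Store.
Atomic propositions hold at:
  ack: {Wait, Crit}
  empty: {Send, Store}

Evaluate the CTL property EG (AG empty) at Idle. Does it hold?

AG empty: greatest fixpoint, start Z0 = {Send, Store}, keep only states in Sat with every successor in Z. Z1 = {Store}; fixed.
Sat(AG empty) = {Store}
EG (AG empty): greatest fixpoint, start Z0 = {Store}, keep only states in Sat with some successor in Z. Already a fixed point.
Sat(EG (AG empty)) = {Store}
Idle ∉ Sat(EG (AG empty)) = {Store}, so the formula does not hold at Idle.

No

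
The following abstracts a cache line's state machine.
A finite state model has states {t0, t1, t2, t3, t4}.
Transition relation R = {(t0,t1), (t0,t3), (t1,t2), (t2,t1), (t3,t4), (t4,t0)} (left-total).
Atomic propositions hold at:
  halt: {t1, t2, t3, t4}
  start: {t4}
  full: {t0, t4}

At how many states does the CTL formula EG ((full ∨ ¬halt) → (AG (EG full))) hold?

Sat(¬halt) = {t0}
Sat(full ∨ ¬halt) = {t0, t4}
EG full: greatest fixpoint, start Z0 = {t0, t4}, keep only states in Sat with some successor in Z. Z1 = {t4}; Z2 = ∅; fixed.
Sat(EG full) = ∅
AG (EG full): greatest fixpoint, start Z0 = ∅, keep only states in Sat with every successor in Z. Already a fixed point.
Sat(AG (EG full)) = ∅
Sat((full ∨ ¬halt) → (AG (EG full))) = {t1, t2, t3}
EG ((full ∨ ¬halt) → (AG (EG full))): greatest fixpoint, start Z0 = {t1, t2, t3}, keep only states in Sat with some successor in Z. Z1 = {t1, t2}; fixed.
Sat(EG ((full ∨ ¬halt) → (AG (EG full)))) = {t1, t2}
|Sat(EG ((full ∨ ¬halt) → (AG (EG full))))| = |{t1, t2}| = 2.

2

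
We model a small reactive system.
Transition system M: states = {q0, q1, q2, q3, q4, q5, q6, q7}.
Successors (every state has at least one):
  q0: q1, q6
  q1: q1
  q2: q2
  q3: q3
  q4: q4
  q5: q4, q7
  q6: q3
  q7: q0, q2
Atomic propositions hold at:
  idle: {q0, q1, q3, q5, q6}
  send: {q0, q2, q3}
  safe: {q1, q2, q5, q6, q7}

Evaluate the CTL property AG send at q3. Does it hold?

AG send: greatest fixpoint, start Z0 = {q0, q2, q3}, keep only states in Sat with every successor in Z. Z1 = {q2, q3}; fixed.
Sat(AG send) = {q2, q3}
q3 ∈ Sat(AG send) = {q2, q3}, so the formula holds at q3.

Yes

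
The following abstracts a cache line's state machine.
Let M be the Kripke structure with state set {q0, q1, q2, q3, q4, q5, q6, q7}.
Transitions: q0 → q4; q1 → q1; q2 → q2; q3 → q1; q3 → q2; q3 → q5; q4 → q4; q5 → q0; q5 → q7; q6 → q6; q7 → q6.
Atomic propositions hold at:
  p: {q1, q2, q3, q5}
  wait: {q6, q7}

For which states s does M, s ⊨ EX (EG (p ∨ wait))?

Sat(p ∨ wait) = {q1, q2, q3, q5, q6, q7}
EG (p ∨ wait): greatest fixpoint, start Z0 = {q1, q2, q3, q5, q6, q7}, keep only states in Sat with some successor in Z. Already a fixed point.
Sat(EG (p ∨ wait)) = {q1, q2, q3, q5, q6, q7}
Sat(EX (EG (p ∨ wait))) = {s : some successor in {q1, q2, q3, q5, q6, q7}} = {q1, q2, q3, q5, q6, q7}

{q1, q2, q3, q5, q6, q7}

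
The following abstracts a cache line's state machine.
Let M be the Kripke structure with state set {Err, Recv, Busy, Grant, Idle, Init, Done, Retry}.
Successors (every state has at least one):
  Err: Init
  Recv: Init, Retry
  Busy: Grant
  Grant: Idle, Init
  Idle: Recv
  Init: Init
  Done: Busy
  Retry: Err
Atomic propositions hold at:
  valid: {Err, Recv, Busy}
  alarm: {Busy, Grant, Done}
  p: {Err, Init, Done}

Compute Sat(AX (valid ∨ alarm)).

Sat(valid ∨ alarm) = {Err, Recv, Busy, Grant, Done}
Sat(AX (valid ∨ alarm)) = {s : every successor in {Err, Recv, Busy, Grant, Done}} = {Busy, Idle, Done, Retry}

{Busy, Idle, Done, Retry}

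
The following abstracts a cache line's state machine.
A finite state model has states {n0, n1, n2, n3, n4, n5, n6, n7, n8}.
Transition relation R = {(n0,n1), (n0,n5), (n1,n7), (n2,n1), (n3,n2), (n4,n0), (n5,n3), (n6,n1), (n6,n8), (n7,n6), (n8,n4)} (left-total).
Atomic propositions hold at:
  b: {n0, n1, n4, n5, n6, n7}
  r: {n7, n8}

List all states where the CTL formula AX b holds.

{n0, n1, n2, n4, n7, n8}

Sat(AX b) = {s : every successor in {n0, n1, n4, n5, n6, n7}} = {n0, n1, n2, n4, n7, n8}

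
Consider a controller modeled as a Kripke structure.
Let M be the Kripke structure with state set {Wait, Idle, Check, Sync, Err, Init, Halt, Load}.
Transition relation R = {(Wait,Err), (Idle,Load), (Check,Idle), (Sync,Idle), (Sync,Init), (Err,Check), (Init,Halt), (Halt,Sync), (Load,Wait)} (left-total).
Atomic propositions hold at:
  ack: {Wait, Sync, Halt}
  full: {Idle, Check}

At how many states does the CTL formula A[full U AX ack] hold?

Sat(AX ack) = {s : every successor in {Wait, Sync, Halt}} = {Init, Halt, Load}
A[full U AX ack]: least fixpoint, start Z0 = Sat(AX ack) = {Init, Halt, Load}, add states in Sat(full) with every successor in Z. Z1 = {Idle, Init, Halt, Load}; Z2 = {Idle, Check, Init, Halt, Load}; fixed.
Sat(A[full U AX ack]) = {Idle, Check, Init, Halt, Load}
|Sat(A[full U AX ack])| = |{Idle, Check, Init, Halt, Load}| = 5.

5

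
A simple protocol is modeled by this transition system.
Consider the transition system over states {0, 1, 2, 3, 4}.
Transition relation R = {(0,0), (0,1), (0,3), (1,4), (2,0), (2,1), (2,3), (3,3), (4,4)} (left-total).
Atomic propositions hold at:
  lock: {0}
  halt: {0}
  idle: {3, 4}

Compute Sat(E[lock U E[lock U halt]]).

E[lock U halt]: least fixpoint, start Z0 = Sat(halt) = {0}, add states in Sat(lock) with some successor in Z. Already a fixed point.
Sat(E[lock U halt]) = {0}
E[lock U E[lock U halt]]: least fixpoint, start Z0 = Sat(E[lock U halt]) = {0}, add states in Sat(lock) with some successor in Z. Already a fixed point.
Sat(E[lock U E[lock U halt]]) = {0}

{0}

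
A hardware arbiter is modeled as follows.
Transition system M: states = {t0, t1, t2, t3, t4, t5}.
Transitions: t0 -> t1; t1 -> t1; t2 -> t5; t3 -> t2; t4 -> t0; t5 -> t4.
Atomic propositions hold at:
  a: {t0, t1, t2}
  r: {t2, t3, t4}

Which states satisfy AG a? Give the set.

{t0, t1}

AG a: greatest fixpoint, start Z0 = {t0, t1, t2}, keep only states in Sat with every successor in Z. Z1 = {t0, t1}; fixed.
Sat(AG a) = {t0, t1}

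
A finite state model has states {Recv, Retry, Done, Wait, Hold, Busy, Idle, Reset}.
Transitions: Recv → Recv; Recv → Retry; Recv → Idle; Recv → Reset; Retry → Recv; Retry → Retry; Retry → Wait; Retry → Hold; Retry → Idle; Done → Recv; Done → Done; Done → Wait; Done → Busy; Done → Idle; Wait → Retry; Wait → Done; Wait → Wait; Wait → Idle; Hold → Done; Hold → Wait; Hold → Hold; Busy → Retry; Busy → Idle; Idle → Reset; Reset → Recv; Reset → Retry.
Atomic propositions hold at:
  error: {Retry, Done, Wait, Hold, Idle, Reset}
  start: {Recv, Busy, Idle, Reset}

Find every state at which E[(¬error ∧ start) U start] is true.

{Recv, Busy, Idle, Reset}

Sat(¬error) = {Recv, Busy}
Sat(¬error ∧ start) = {Recv, Busy}
E[(¬error ∧ start) U start]: least fixpoint, start Z0 = Sat(start) = {Recv, Busy, Idle, Reset}, add states in Sat(¬error ∧ start) with some successor in Z. Already a fixed point.
Sat(E[(¬error ∧ start) U start]) = {Recv, Busy, Idle, Reset}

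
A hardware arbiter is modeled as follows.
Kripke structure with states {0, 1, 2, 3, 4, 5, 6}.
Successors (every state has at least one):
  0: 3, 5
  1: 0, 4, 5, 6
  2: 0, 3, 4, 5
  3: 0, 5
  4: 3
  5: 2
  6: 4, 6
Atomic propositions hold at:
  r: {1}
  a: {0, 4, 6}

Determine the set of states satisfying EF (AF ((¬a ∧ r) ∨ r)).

{1}

Sat(¬a) = {1, 2, 3, 5}
Sat(¬a ∧ r) = {1}
Sat((¬a ∧ r) ∨ r) = {1}
AF ((¬a ∧ r) ∨ r): least fixpoint, start Z0 = {1}, add states with every successor in Z. Already a fixed point.
Sat(AF ((¬a ∧ r) ∨ r)) = {1}
EF (AF ((¬a ∧ r) ∨ r)): least fixpoint, start Z0 = {1}, add states with some successor in Z. Already a fixed point.
Sat(EF (AF ((¬a ∧ r) ∨ r))) = {1}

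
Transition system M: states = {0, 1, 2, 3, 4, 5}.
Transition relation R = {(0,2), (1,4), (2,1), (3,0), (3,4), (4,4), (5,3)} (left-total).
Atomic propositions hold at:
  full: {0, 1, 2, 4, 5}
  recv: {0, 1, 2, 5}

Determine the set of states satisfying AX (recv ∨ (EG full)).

{0, 1, 2, 3, 4}

EG full: greatest fixpoint, start Z0 = {0, 1, 2, 4, 5}, keep only states in Sat with some successor in Z. Z1 = {0, 1, 2, 4}; fixed.
Sat(EG full) = {0, 1, 2, 4}
Sat(recv ∨ (EG full)) = {0, 1, 2, 4, 5}
Sat(AX (recv ∨ (EG full))) = {s : every successor in {0, 1, 2, 4, 5}} = {0, 1, 2, 3, 4}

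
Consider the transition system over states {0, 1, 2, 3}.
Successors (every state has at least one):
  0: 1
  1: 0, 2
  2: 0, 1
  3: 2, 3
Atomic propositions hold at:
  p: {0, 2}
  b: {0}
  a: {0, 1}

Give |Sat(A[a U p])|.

A[a U p]: least fixpoint, start Z0 = Sat(p) = {0, 2}, add states in Sat(a) with every successor in Z. Z1 = {0, 1, 2}; fixed.
Sat(A[a U p]) = {0, 1, 2}
|Sat(A[a U p])| = |{0, 1, 2}| = 3.

3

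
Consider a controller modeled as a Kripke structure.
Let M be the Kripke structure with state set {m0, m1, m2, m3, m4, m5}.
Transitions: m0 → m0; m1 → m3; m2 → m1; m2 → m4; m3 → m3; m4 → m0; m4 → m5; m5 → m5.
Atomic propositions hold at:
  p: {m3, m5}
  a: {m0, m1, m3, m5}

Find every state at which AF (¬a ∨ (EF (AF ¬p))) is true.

Sat(¬a) = {m2, m4}
Sat(¬p) = {m0, m1, m2, m4}
AF ¬p: least fixpoint, start Z0 = {m0, m1, m2, m4}, add states with every successor in Z. Already a fixed point.
Sat(AF ¬p) = {m0, m1, m2, m4}
EF (AF ¬p): least fixpoint, start Z0 = {m0, m1, m2, m4}, add states with some successor in Z. Already a fixed point.
Sat(EF (AF ¬p)) = {m0, m1, m2, m4}
Sat(¬a ∨ (EF (AF ¬p))) = {m0, m1, m2, m4}
AF (¬a ∨ (EF (AF ¬p))): least fixpoint, start Z0 = {m0, m1, m2, m4}, add states with every successor in Z. Already a fixed point.
Sat(AF (¬a ∨ (EF (AF ¬p)))) = {m0, m1, m2, m4}

{m0, m1, m2, m4}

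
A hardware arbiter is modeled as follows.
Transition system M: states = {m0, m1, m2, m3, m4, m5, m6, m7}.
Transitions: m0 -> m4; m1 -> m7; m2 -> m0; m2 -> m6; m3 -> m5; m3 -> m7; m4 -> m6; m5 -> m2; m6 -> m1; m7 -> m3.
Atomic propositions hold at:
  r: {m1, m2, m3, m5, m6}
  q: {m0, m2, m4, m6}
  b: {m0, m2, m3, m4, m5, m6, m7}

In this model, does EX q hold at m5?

Sat(EX q) = {s : some successor in {m0, m2, m4, m6}} = {m0, m2, m4, m5}
m5 ∈ Sat(EX q) = {m0, m2, m4, m5}, so the formula holds at m5.

Yes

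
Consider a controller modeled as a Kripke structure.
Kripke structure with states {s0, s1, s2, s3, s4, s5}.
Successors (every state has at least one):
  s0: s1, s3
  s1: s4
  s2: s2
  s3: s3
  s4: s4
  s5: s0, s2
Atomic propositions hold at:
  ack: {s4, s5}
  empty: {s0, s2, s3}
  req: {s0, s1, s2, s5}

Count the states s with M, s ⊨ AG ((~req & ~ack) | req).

2

Sat(~req) = {s3, s4}
Sat(~ack) = {s0, s1, s2, s3}
Sat(~req & ~ack) = {s3}
Sat((~req & ~ack) | req) = {s0, s1, s2, s3, s5}
AG ((~req & ~ack) | req): greatest fixpoint, start Z0 = {s0, s1, s2, s3, s5}, keep only states in Sat with every successor in Z. Z1 = {s0, s2, s3, s5}; Z2 = {s2, s3, s5}; Z3 = {s2, s3}; fixed.
Sat(AG ((~req & ~ack) | req)) = {s2, s3}
|Sat(AG ((~req & ~ack) | req))| = |{s2, s3}| = 2.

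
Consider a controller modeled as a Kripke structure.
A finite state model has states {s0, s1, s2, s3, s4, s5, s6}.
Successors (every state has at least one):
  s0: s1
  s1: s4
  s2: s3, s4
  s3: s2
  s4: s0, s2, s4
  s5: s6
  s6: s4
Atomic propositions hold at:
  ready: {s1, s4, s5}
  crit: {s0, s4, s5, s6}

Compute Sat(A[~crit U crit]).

Sat(~crit) = {s1, s2, s3}
A[~crit U crit]: least fixpoint, start Z0 = Sat(crit) = {s0, s4, s5, s6}, add states in Sat(~crit) with every successor in Z. Z1 = {s0, s1, s4, s5, s6}; fixed.
Sat(A[~crit U crit]) = {s0, s1, s4, s5, s6}

{s0, s1, s4, s5, s6}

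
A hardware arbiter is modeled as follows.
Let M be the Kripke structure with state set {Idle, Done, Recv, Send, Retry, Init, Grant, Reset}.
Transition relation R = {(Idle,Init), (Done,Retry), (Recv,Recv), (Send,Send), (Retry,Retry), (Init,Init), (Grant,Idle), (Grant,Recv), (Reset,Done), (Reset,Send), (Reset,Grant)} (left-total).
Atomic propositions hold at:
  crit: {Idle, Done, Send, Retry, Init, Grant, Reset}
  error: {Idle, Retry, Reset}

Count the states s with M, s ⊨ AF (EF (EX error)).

Sat(EX error) = {s : some successor in {Idle, Retry, Reset}} = {Done, Retry, Grant}
EF (EX error): least fixpoint, start Z0 = {Done, Retry, Grant}, add states with some successor in Z. Z1 = {Done, Retry, Grant, Reset}; fixed.
Sat(EF (EX error)) = {Done, Retry, Grant, Reset}
AF (EF (EX error)): least fixpoint, start Z0 = {Done, Retry, Grant, Reset}, add states with every successor in Z. Already a fixed point.
Sat(AF (EF (EX error))) = {Done, Retry, Grant, Reset}
|Sat(AF (EF (EX error)))| = |{Done, Retry, Grant, Reset}| = 4.

4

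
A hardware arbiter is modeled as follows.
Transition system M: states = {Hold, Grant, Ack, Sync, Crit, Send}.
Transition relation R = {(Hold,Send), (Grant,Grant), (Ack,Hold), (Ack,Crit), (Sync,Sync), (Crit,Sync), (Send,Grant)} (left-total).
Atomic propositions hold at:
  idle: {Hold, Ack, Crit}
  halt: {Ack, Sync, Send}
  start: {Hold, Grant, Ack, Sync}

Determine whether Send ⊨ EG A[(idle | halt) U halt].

Sat(idle | halt) = {Hold, Ack, Sync, Crit, Send}
A[(idle | halt) U halt]: least fixpoint, start Z0 = Sat(halt) = {Ack, Sync, Send}, add states in Sat(idle | halt) with every successor in Z. Z1 = {Hold, Ack, Sync, Crit, Send}; fixed.
Sat(A[(idle | halt) U halt]) = {Hold, Ack, Sync, Crit, Send}
EG A[(idle | halt) U halt]: greatest fixpoint, start Z0 = {Hold, Ack, Sync, Crit, Send}, keep only states in Sat with some successor in Z. Z1 = {Hold, Ack, Sync, Crit}; Z2 = {Ack, Sync, Crit}; fixed.
Sat(EG A[(idle | halt) U halt]) = {Ack, Sync, Crit}
Send ∉ Sat(EG A[(idle | halt) U halt]) = {Ack, Sync, Crit}, so the formula does not hold at Send.

No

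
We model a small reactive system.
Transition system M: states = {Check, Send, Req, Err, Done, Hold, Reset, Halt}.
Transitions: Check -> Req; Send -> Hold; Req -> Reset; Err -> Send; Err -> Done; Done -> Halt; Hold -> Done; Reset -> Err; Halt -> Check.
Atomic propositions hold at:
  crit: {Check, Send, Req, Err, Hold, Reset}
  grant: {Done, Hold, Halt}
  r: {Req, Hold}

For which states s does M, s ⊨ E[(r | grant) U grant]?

{Done, Hold, Halt}

Sat(r | grant) = {Req, Done, Hold, Halt}
E[(r | grant) U grant]: least fixpoint, start Z0 = Sat(grant) = {Done, Hold, Halt}, add states in Sat(r | grant) with some successor in Z. Already a fixed point.
Sat(E[(r | grant) U grant]) = {Done, Hold, Halt}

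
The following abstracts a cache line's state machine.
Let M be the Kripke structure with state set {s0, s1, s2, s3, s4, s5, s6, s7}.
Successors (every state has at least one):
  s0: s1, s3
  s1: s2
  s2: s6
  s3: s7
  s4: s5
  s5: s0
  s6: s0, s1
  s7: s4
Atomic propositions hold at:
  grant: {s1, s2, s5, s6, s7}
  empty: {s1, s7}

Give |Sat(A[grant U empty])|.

A[grant U empty]: least fixpoint, start Z0 = Sat(empty) = {s1, s7}, add states in Sat(grant) with every successor in Z. Already a fixed point.
Sat(A[grant U empty]) = {s1, s7}
|Sat(A[grant U empty])| = |{s1, s7}| = 2.

2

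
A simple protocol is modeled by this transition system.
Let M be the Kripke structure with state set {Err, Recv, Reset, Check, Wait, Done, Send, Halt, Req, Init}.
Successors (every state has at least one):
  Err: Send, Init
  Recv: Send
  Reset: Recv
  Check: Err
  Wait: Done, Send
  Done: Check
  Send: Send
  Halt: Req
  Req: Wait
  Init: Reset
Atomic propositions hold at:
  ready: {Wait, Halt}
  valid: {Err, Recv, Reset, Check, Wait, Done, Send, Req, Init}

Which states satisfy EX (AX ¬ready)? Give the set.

{Err, Recv, Reset, Check, Wait, Done, Send, Req, Init}

Sat(¬ready) = {Err, Recv, Reset, Check, Done, Send, Req, Init}
Sat(AX ¬ready) = {s : every successor in {Err, Recv, Reset, Check, Done, Send, Req, Init}} = {Err, Recv, Reset, Check, Wait, Done, Send, Halt, Init}
Sat(EX (AX ¬ready)) = {s : some successor in {Err, Recv, Reset, Check, Wait, Done, Send, Halt, Init}} = {Err, Recv, Reset, Check, Wait, Done, Send, Req, Init}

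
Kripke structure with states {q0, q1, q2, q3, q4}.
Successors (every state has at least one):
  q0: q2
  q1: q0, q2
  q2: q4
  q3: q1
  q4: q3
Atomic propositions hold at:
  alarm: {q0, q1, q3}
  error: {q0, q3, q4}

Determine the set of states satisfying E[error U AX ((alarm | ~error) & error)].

{q4}

Sat(~error) = {q1, q2}
Sat(alarm | ~error) = {q0, q1, q2, q3}
Sat((alarm | ~error) & error) = {q0, q3}
Sat(AX ((alarm | ~error) & error)) = {s : every successor in {q0, q3}} = {q4}
E[error U AX ((alarm | ~error) & error)]: least fixpoint, start Z0 = Sat(AX ((alarm | ~error) & error)) = {q4}, add states in Sat(error) with some successor in Z. Already a fixed point.
Sat(E[error U AX ((alarm | ~error) & error)]) = {q4}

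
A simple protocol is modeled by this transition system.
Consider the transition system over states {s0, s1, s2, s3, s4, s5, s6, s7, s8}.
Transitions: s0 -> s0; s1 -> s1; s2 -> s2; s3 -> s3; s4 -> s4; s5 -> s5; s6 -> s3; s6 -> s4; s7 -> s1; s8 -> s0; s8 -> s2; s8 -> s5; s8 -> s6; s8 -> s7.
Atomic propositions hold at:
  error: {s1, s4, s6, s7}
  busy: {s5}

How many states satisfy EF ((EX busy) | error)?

Sat(EX busy) = {s : some successor in {s5}} = {s5, s8}
Sat((EX busy) | error) = {s1, s4, s5, s6, s7, s8}
EF ((EX busy) | error): least fixpoint, start Z0 = {s1, s4, s5, s6, s7, s8}, add states with some successor in Z. Already a fixed point.
Sat(EF ((EX busy) | error)) = {s1, s4, s5, s6, s7, s8}
|Sat(EF ((EX busy) | error))| = |{s1, s4, s5, s6, s7, s8}| = 6.

6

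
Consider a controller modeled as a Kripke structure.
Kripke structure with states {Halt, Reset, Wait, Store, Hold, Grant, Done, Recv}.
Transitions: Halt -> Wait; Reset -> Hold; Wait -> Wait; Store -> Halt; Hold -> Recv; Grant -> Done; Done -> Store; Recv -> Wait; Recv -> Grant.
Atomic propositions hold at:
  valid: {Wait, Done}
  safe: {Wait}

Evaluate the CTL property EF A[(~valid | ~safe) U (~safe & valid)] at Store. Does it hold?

No

Sat(~valid) = {Halt, Reset, Store, Hold, Grant, Recv}
Sat(~safe) = {Halt, Reset, Store, Hold, Grant, Done, Recv}
Sat(~valid | ~safe) = {Halt, Reset, Store, Hold, Grant, Done, Recv}
Sat(~safe & valid) = {Done}
A[(~valid | ~safe) U (~safe & valid)]: least fixpoint, start Z0 = Sat((~safe & valid)) = {Done}, add states in Sat(~valid | ~safe) with every successor in Z. Z1 = {Grant, Done}; fixed.
Sat(A[(~valid | ~safe) U (~safe & valid)]) = {Grant, Done}
EF A[(~valid | ~safe) U (~safe & valid)]: least fixpoint, start Z0 = {Grant, Done}, add states with some successor in Z. Z1 = {Grant, Done, Recv}; Z2 = {Hold, Grant, Done, Recv}; Z3 = {Reset, Hold, Grant, Done, Recv}; fixed.
Sat(EF A[(~valid | ~safe) U (~safe & valid)]) = {Reset, Hold, Grant, Done, Recv}
Store ∉ Sat(EF A[(~valid | ~safe) U (~safe & valid)]) = {Reset, Hold, Grant, Done, Recv}, so the formula does not hold at Store.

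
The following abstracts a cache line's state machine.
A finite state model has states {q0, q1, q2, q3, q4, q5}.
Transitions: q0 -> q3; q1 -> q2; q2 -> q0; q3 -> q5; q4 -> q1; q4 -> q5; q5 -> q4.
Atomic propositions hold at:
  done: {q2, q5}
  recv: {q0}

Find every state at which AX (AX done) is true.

{q0}

Sat(AX done) = {s : every successor in {q2, q5}} = {q1, q3}
Sat(AX (AX done)) = {s : every successor in {q1, q3}} = {q0}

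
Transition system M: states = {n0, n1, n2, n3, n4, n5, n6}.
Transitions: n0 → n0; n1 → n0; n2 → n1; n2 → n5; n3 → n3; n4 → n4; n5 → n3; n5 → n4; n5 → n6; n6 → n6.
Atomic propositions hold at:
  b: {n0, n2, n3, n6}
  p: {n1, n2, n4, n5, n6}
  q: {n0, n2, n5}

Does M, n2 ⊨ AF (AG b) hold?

No

AG b: greatest fixpoint, start Z0 = {n0, n2, n3, n6}, keep only states in Sat with every successor in Z. Z1 = {n0, n3, n6}; fixed.
Sat(AG b) = {n0, n3, n6}
AF (AG b): least fixpoint, start Z0 = {n0, n3, n6}, add states with every successor in Z. Z1 = {n0, n1, n3, n6}; fixed.
Sat(AF (AG b)) = {n0, n1, n3, n6}
n2 ∉ Sat(AF (AG b)) = {n0, n1, n3, n6}, so the formula does not hold at n2.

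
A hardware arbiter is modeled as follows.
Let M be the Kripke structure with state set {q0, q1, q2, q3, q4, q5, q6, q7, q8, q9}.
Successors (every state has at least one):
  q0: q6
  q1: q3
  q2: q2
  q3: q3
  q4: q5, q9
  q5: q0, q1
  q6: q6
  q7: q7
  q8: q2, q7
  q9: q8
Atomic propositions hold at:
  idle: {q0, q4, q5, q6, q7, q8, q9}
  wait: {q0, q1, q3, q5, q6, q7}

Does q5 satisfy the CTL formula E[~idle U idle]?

Yes

Sat(~idle) = {q1, q2, q3}
E[~idle U idle]: least fixpoint, start Z0 = Sat(idle) = {q0, q4, q5, q6, q7, q8, q9}, add states in Sat(~idle) with some successor in Z. Already a fixed point.
Sat(E[~idle U idle]) = {q0, q4, q5, q6, q7, q8, q9}
q5 ∈ Sat(E[~idle U idle]) = {q0, q4, q5, q6, q7, q8, q9}, so the formula holds at q5.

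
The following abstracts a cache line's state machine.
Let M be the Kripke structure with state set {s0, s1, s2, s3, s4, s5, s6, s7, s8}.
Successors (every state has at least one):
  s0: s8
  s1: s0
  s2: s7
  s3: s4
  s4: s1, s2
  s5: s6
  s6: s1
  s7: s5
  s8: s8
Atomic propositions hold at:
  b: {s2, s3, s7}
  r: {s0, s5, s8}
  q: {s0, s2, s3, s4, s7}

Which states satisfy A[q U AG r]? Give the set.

{s0, s8}

AG r: greatest fixpoint, start Z0 = {s0, s5, s8}, keep only states in Sat with every successor in Z. Z1 = {s0, s8}; fixed.
Sat(AG r) = {s0, s8}
A[q U AG r]: least fixpoint, start Z0 = Sat(AG r) = {s0, s8}, add states in Sat(q) with every successor in Z. Already a fixed point.
Sat(A[q U AG r]) = {s0, s8}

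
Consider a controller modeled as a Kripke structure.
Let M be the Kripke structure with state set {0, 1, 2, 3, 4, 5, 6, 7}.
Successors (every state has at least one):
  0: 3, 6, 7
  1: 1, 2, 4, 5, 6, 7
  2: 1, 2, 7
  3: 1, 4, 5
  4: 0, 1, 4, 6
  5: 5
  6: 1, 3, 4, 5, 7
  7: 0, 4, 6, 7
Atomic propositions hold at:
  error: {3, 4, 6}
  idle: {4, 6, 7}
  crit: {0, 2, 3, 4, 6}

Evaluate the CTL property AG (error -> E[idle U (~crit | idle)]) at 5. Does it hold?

Yes

Sat(~crit) = {1, 5, 7}
Sat(~crit | idle) = {1, 4, 5, 6, 7}
E[idle U (~crit | idle)]: least fixpoint, start Z0 = Sat((~crit | idle)) = {1, 4, 5, 6, 7}, add states in Sat(idle) with some successor in Z. Already a fixed point.
Sat(E[idle U (~crit | idle)]) = {1, 4, 5, 6, 7}
Sat(error -> E[idle U (~crit | idle)]) = {0, 1, 2, 4, 5, 6, 7}
AG (error -> E[idle U (~crit | idle)]): greatest fixpoint, start Z0 = {0, 1, 2, 4, 5, 6, 7}, keep only states in Sat with every successor in Z. Z1 = {1, 2, 4, 5, 7}; Z2 = {2, 5}; Z3 = {5}; fixed.
Sat(AG (error -> E[idle U (~crit | idle)])) = {5}
5 ∈ Sat(AG (error -> E[idle U (~crit | idle)])) = {5}, so the formula holds at 5.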